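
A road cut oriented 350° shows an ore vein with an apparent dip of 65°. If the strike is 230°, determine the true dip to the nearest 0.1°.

The section is 60° from the strike.
tan(true dip) = tan 65° / sin 60° = 2.4763
δ = arctan(2.4763) = 68.01°

68.0°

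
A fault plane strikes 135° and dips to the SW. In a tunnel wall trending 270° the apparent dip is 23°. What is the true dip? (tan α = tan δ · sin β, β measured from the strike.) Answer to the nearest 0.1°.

β = acute angle between strike 135° and section 270° = 45°.
tan δ = tan α / sin β = tan 23° / sin 45° = 0.4245 / 0.7071 = 0.6003
true dip = arctan 0.6003 = 30.98°

31.0°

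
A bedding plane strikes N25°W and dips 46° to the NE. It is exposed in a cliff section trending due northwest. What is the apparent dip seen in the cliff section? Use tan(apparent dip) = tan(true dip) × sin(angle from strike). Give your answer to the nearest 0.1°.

19.5°

The strike is N25°W and the section trends due northwest; the acute angle between them is β = 20°.
tan(apparent dip) = tan 46° · sin 20° = 0.3542
apparent dip = arctan 0.3542 = 19.50°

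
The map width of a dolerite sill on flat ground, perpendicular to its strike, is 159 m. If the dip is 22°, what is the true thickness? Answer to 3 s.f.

True thickness t = w · sin(dip) = 159 × sin 22°
t = 159 × 0.3746 = 59.562 m

59.6 m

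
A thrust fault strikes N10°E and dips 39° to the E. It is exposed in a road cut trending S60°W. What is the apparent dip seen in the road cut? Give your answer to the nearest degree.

32°

Angle between strike (N10°E) and section (S60°W): β = 50°.
tan(apparent dip) = tan 39° · sin 50° = 0.6203
apparent dip = arctan 0.6203 = 31.81°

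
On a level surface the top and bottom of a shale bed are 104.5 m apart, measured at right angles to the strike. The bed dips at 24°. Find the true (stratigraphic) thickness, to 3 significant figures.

42.5 m

True thickness t = w · sin(dip) = 104.5 × sin 24°
t = 104.5 × 0.4067 = 42.504 m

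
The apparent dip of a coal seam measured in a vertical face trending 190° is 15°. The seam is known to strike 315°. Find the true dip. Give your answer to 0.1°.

18.1°

The section is 55° from the strike.
tan(true dip) = tan 15° / sin 55° = 0.3271
δ = arctan(0.3271) = 18.11°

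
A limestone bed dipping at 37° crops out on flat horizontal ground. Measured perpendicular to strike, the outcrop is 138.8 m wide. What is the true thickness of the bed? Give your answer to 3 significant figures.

83.5 m

True thickness t = w · sin(dip) = 138.8 × sin 37°
t = 138.8 × 0.6018 = 83.532 m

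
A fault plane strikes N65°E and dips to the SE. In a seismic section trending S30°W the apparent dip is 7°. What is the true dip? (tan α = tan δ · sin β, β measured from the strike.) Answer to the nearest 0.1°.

12.1°

β = acute angle between strike N65°E and section S30°W = 35°.
tan δ = tan α / sin β = tan 7° / sin 35° = 0.1228 / 0.5736 = 0.2141
δ = arctan(0.2141) = 12.08°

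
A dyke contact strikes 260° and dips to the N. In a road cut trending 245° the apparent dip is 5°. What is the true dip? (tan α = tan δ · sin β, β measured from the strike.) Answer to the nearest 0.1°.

The section is 15° from the strike.
tan δ = tan α / sin β = tan 5° / sin 15° = 0.0875 / 0.2588 = 0.3380
δ = arctan(0.3380) = 18.68°

18.7°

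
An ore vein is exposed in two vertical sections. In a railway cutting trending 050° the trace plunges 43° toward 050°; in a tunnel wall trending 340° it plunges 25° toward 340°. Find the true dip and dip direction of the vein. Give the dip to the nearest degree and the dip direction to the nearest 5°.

Represent each trace as a vector plunging at its apparent dip toward its trend (east-north-up frame): v₁ = (0.560, 0.470, -0.682), v₂ = (-0.310, 0.852, -0.423).
Cross product v₁ × v₂ gives the pole to the plane: n ∝ (0.382, 0.448, 0.623).
Dip δ = arctan(|n_h|/n_z) = arctan(0.589/0.623) = 43.4°.
Dip direction = atan2(0.382, 0.448) = 40° (azimuth of n's horizontal projection).

true dip 43°, dip direction 040°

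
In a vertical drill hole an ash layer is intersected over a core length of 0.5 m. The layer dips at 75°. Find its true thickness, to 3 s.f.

0.129 m

True thickness t = h · cos(dip) = 0.5 × cos 75°
t = 0.5 × 0.2588 = 0.129 m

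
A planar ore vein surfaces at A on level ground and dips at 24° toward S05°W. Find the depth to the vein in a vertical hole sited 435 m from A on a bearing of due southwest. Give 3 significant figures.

148 m

The hole lies 40° from the dip direction, so the down-dip offset is 435 × cos 40° = 333.23 m.
Depth = down-dip offset × tan(dip) = 333.23 × tan 24° = 333.23 × 0.4452
Depth = 148.36 m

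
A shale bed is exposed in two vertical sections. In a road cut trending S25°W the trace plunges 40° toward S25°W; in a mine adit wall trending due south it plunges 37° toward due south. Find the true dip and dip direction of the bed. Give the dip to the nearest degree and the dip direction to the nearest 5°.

true dip 40°, dip direction 205°

Each apparent-dip line lies in the plane. As unit vectors (x east, y north, z up), v₁ plunges 40°→S25°W and v₂ plunges 37°→due south.
n = v₁ × v₂ = (-0.096, -0.195, 0.259) (taken with n_z > 0).
tan δ = √(n_x²+n_y²)/n_z = 0.217/0.259, so δ = 40.0°.
Dip direction = azimuth of (n_x, n_y) = atan2(-0.096, -0.195) = 206°.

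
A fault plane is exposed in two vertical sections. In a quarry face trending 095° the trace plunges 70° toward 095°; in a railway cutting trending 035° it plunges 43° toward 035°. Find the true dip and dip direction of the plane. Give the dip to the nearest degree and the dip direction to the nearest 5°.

true dip 70°, dip direction 105°

Represent each trace as a vector plunging at its apparent dip toward its trend (east-north-up frame): v₁ = (0.341, -0.030, -0.940), v₂ = (0.419, 0.599, -0.682).
The plane normal is n = v₁ × v₂ ∝ (0.583, -0.162, 0.217).
True dip = arccos(n_z / |n|) = arccos(0.3369) = 70.3°.
The horizontal component of n points toward azimuth atan2(n_x, n_y) = 106°, the dip direction.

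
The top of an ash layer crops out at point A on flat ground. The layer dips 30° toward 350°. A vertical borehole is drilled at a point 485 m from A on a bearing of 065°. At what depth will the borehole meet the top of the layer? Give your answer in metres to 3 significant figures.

The hole lies 75° from the dip direction, so the down-dip offset is 485 × cos 75° = 125.53 m.
Depth = down-dip offset × tan(dip) = 125.53 × tan 30° = 125.53 × 0.5774
Depth = 72.47 m

72.5 m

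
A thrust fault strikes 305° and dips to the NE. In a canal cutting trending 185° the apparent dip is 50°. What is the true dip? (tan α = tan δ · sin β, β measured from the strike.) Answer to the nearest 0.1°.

54.0°

β = acute angle between strike 305° and section 185° = 60°.
tan δ = tan α / sin β = tan 50° / sin 60° = 1.1918 / 0.8660 = 1.3761
true dip = arctan 1.3761 = 53.99°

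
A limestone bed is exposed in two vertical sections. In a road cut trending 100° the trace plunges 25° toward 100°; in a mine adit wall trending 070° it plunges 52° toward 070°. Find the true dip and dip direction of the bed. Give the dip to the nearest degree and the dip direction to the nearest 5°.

The two traces are lines in the plane: v₁ = (sin 100°·cos 25°, cos 100°·cos 25°, −sin 25°), v₂ = (sin 70°·cos 52°, cos 70°·cos 52°, −sin 52°).
Cross product v₁ × v₂ gives the pole to the plane: n ∝ (0.213, 0.459, 0.279).
tan δ = √(n_x²+n_y²)/n_z = 0.506/0.279, so δ = 61.1°.
The horizontal component of n points toward azimuth atan2(n_x, n_y) = 25°, the dip direction.

true dip 61°, dip direction 025°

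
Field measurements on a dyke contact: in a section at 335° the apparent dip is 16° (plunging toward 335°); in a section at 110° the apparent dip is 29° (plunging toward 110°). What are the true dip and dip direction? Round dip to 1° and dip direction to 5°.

true dip 48°, dip direction 050°

Represent each trace as a vector plunging at its apparent dip toward its trend (east-north-up frame): v₁ = (-0.406, 0.871, -0.276), v₂ = (0.822, -0.299, -0.485).
n = v₁ × v₂ = (0.505, 0.423, 0.594) (taken with n_z > 0).
Dip δ = arctan(|n_h|/n_z) = arctan(0.659/0.594) = 47.9°.
Dip direction = atan2(0.505, 0.423) = 50° (azimuth of n's horizontal projection).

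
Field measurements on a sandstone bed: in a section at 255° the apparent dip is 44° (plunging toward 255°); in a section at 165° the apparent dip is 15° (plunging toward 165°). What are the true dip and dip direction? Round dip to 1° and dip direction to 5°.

true dip 45°, dip direction 240°

Each apparent-dip line lies in the plane. As unit vectors (x east, y north, z up), v₁ plunges 44°→255° and v₂ plunges 15°→165°.
The plane normal is n = v₁ × v₂ ∝ (-0.600, -0.353, 0.695).
True dip = arccos(n_z / |n|) = arccos(0.7063) = 45.1°.
Dip direction = atan2(-0.600, -0.353) = 239° (azimuth of n's horizontal projection).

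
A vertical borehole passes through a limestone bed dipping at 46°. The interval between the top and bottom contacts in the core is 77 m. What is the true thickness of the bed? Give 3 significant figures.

53.5 m

True thickness t = h · cos(dip) = 77 × cos 46°
t = 77 × 0.6947 = 53.489 m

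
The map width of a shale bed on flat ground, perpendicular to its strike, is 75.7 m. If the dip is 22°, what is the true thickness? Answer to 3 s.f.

28.4 m

True thickness t = w · sin(dip) = 75.7 × sin 22°
t = 75.7 × 0.3746 = 28.358 m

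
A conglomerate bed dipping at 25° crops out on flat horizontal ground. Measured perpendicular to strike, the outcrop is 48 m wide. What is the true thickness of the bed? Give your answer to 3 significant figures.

20.3 m

True thickness t = w · sin(dip) = 48 × sin 25°
t = 48 × 0.4226 = 20.286 m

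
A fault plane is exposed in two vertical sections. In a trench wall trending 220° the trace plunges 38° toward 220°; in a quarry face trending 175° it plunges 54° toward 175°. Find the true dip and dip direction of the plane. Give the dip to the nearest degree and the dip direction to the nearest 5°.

true dip 55°, dip direction 165°

The two traces are lines in the plane: v₁ = (sin 220°·cos 38°, cos 220°·cos 38°, −sin 38°), v₂ = (sin 175°·cos 54°, cos 175°·cos 54°, −sin 54°).
n = v₁ × v₂ = (0.128, -0.441, 0.328) (taken with n_z > 0).
tan δ = √(n_x²+n_y²)/n_z = 0.459/0.328, so δ = 54.5°.
Dip direction = atan2(0.128, -0.441) = 164° (azimuth of n's horizontal projection).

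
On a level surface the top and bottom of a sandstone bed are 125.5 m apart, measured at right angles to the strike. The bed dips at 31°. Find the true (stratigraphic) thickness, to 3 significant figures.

True thickness t = w · sin(dip) = 125.5 × sin 31°
t = 125.5 × 0.5150 = 64.637 m

64.6 m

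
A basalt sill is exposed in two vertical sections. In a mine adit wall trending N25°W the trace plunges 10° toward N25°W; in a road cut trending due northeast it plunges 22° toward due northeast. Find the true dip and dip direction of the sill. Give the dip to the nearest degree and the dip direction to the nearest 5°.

true dip 22°, dip direction 040°

Each apparent-dip line lies in the plane. As unit vectors (x east, y north, z up), v₁ plunges 10°→N25°W and v₂ plunges 22°→due northeast.
Cross product v₁ × v₂ gives the pole to the plane: n ∝ (0.221, 0.270, 0.858).
True dip = arccos(n_z / |n|) = arccos(0.9265) = 22.1°.
Dip direction = azimuth of (n_x, n_y) = atan2(0.221, 0.270) = 39°.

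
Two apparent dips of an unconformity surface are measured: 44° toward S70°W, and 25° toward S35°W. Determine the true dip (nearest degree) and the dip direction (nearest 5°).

true dip 48°, dip direction 280°

Each apparent-dip line lies in the plane. As unit vectors (x east, y north, z up), v₁ plunges 44°→S70°W and v₂ plunges 25°→S35°W.
Cross product v₁ × v₂ gives the pole to the plane: n ∝ (-0.412, 0.075, 0.374).
tan δ = √(n_x²+n_y²)/n_z = 0.419/0.374, so δ = 48.2°.
Dip direction = atan2(-0.412, 0.075) = 280° (azimuth of n's horizontal projection).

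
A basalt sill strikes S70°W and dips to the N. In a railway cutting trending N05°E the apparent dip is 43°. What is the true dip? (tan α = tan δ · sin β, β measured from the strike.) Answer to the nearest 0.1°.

β = acute angle between strike S70°W and section N05°E = 65°.
tan δ = tan α / sin β = tan 43° / sin 65° = 0.9325 / 0.9063 = 1.0289
δ = arctan(1.0289) = 45.82°

45.8°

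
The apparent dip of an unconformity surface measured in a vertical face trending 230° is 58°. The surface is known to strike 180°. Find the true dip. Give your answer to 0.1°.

β = acute angle between strike 180° and section 230° = 50°.
tan δ = tan α / sin β = tan 58° / sin 50° = 1.6003 / 0.7660 = 2.0891
δ = arctan(2.0891) = 64.42°

64.4°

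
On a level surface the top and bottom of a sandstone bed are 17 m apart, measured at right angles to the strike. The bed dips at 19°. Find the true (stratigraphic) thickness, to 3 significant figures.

5.53 m

True thickness t = w · sin(dip) = 17 × sin 19°
t = 17 × 0.3256 = 5.535 m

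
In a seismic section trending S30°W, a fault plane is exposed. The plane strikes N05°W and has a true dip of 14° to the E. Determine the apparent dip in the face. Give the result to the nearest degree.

8°

The strike is N05°W and the section trends S30°W; the acute angle between them is β = 35°.
tan α = tan 14° × sin 35° = 0.2493 × 0.5736 = 0.1430
α = arctan(0.1430) = 8.14°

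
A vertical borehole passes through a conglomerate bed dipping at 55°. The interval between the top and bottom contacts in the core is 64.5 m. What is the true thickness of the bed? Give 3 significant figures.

True thickness t = h · cos(dip) = 64.5 × cos 55°
t = 64.5 × 0.5736 = 36.996 m

37.0 m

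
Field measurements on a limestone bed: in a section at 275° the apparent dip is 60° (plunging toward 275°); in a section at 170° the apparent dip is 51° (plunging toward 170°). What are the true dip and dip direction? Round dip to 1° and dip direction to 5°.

true dip 68°, dip direction 230°

The two traces are lines in the plane: v₁ = (sin 275°·cos 60°, cos 275°·cos 60°, −sin 60°), v₂ = (sin 170°·cos 51°, cos 170°·cos 51°, −sin 51°).
Cross product v₁ × v₂ gives the pole to the plane: n ∝ (-0.571, -0.482, 0.304).
tan δ = √(n_x²+n_y²)/n_z = 0.747/0.304, so δ = 67.9°.
Dip direction = azimuth of (n_x, n_y) = atan2(-0.571, -0.482) = 230°.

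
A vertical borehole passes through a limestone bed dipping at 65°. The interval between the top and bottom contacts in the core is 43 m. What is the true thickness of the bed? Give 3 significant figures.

True thickness t = h · cos(dip) = 43 × cos 65°
t = 43 × 0.4226 = 18.173 m

18.2 m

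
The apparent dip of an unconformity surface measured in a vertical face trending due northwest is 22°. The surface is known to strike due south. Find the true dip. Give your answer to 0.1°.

29.7°

The section is 45° from the strike.
tan δ = tan α / sin β = tan 22° / sin 45° = 0.4040 / 0.7071 = 0.5714
δ = arctan(0.5714) = 29.74°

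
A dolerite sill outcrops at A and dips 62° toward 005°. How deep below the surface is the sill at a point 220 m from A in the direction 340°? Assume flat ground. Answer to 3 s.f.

The hole lies 25° from the dip direction, so the down-dip offset is 220 × cos 25° = 199.39 m.
Depth = down-dip offset × tan(dip) = 199.39 × tan 62° = 199.39 × 1.8807
Depth = 374.99 m

375 m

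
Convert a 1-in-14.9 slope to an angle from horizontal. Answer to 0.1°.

3.8°

tan θ = 1/14.9 = 0.0671
θ = arctan(0.0671) = 3.84°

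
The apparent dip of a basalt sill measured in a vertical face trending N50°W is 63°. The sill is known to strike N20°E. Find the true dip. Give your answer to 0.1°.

64.4°

β = acute angle between strike N20°E and section N50°W = 70°.
tan(true dip) = tan 63° / sin 70° = 2.0886
true dip = arctan 2.0886 = 64.42°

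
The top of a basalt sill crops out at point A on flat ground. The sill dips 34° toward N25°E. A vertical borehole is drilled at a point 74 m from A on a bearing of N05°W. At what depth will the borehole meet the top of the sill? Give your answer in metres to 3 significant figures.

43.2 m

The hole lies 30° from the dip direction, so the down-dip offset is 74 × cos 30° = 64.09 m.
Depth = down-dip offset × tan(dip) = 64.09 × tan 34° = 64.09 × 0.6745
Depth = 43.23 m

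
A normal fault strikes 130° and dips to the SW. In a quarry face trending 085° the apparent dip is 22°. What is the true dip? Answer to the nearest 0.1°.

29.7°

β = acute angle between strike 130° and section 085° = 45°.
tan δ = tan α / sin β = tan 22° / sin 45° = 0.4040 / 0.7071 = 0.5714
δ = arctan(0.5714) = 29.74°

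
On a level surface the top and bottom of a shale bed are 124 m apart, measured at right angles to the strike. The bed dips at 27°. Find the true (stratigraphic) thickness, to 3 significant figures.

True thickness t = w · sin(dip) = 124 × sin 27°
t = 124 × 0.4540 = 56.295 m

56.3 m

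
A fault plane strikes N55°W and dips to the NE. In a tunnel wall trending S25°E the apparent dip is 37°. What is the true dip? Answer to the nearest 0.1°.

β = acute angle between strike N55°W and section S25°E = 30°.
tan(true dip) = tan 37° / sin 30° = 1.5071
true dip = arctan 1.5071 = 56.43°

56.4°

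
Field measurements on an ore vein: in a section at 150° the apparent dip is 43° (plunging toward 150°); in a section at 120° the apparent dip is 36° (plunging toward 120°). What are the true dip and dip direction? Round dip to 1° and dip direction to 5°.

Represent each trace as a vector plunging at its apparent dip toward its trend (east-north-up frame): v₁ = (0.366, -0.633, -0.682), v₂ = (0.701, -0.405, -0.588).
n = v₁ × v₂ = (0.096, -0.263, 0.296) (taken with n_z > 0).
Dip δ = arctan(|n_h|/n_z) = arctan(0.280/0.296) = 43.4°.
Dip direction = azimuth of (n_x, n_y) = atan2(0.096, -0.263) = 160°.

true dip 43°, dip direction 160°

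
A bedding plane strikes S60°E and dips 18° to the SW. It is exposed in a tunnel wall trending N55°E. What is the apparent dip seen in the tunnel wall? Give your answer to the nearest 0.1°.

The strike is S60°E and the section trends N55°E; the acute angle between them is β = 65°.
tan α = tan 18° × sin 65° = 0.3249 × 0.9063 = 0.2945
apparent dip = arctan 0.2945 = 16.41°

16.4°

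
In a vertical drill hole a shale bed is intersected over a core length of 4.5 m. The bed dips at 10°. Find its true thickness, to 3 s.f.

True thickness t = h · cos(dip) = 4.5 × cos 10°
t = 4.5 × 0.9848 = 4.432 m

4.43 m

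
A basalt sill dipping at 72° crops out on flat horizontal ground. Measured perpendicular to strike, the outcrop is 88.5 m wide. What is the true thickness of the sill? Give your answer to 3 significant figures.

84.2 m

True thickness t = w · sin(dip) = 88.5 × sin 72°
t = 88.5 × 0.9511 = 84.169 m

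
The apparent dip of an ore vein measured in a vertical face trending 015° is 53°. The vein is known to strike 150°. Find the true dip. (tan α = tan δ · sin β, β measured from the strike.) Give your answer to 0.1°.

61.9°

The section is 45° from the strike.
tan(true dip) = tan 53° / sin 45° = 1.8767
δ = arctan(1.8767) = 61.95°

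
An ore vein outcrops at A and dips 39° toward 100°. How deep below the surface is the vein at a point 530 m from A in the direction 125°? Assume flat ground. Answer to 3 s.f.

389 m

The hole lies 25° from the dip direction, so the down-dip offset is 530 × cos 25° = 480.34 m.
Depth = down-dip offset × tan(dip) = 480.34 × tan 39° = 480.34 × 0.8098
Depth = 388.97 m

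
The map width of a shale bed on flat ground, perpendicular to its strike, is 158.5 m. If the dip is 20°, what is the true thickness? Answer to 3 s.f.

True thickness t = w · sin(dip) = 158.5 × sin 20°
t = 158.5 × 0.3420 = 54.210 m

54.2 m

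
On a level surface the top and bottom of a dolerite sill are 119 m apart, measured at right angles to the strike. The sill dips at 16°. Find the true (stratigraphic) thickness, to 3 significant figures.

True thickness t = w · sin(dip) = 119 × sin 16°
t = 119 × 0.2756 = 32.801 m

32.8 m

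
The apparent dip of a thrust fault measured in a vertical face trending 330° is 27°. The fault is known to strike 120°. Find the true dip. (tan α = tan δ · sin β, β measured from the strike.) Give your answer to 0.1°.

β = acute angle between strike 120° and section 330° = 30°.
tan(true dip) = tan 27° / sin 30° = 1.0191
true dip = arctan 1.0191 = 45.54°

45.5°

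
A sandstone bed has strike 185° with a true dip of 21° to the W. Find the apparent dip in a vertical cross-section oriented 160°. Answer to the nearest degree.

9°

The strike is 185° and the section trends 160°; the acute angle between them is β = 25°.
tan α = tan 21° × sin 25° = 0.3839 × 0.4226 = 0.1622
α = arctan(0.1622) = 9.21°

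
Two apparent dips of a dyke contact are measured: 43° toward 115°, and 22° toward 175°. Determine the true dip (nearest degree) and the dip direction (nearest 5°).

true dip 43°, dip direction 110°

The two traces are lines in the plane: v₁ = (sin 115°·cos 43°, cos 115°·cos 43°, −sin 43°), v₂ = (sin 175°·cos 22°, cos 175°·cos 22°, −sin 22°).
Cross product v₁ × v₂ gives the pole to the plane: n ∝ (0.514, -0.193, 0.587).
tan δ = √(n_x²+n_y²)/n_z = 0.549/0.587, so δ = 43.1°.
Dip direction = atan2(0.514, -0.193) = 111° (azimuth of n's horizontal projection).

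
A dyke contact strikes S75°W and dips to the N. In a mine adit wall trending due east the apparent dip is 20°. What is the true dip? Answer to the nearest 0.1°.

β = acute angle between strike S75°W and section due east = 15°.
tan(true dip) = tan 20° / sin 15° = 1.4063
true dip = arctan 1.4063 = 54.58°

54.6°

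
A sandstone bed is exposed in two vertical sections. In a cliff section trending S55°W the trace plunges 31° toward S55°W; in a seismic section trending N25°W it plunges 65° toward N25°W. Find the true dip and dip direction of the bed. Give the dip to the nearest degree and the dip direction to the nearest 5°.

Each apparent-dip line lies in the plane. As unit vectors (x east, y north, z up), v₁ plunges 31°→S55°W and v₂ plunges 65°→N25°W.
Cross product v₁ × v₂ gives the pole to the plane: n ∝ (-0.643, 0.544, 0.357).
tan δ = √(n_x²+n_y²)/n_z = 0.842/0.357, so δ = 67.0°.
Dip direction = atan2(-0.643, 0.544) = 310° (azimuth of n's horizontal projection).

true dip 67°, dip direction 310°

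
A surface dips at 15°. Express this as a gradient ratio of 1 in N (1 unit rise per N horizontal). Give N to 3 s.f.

1 in 3.73

1 : N means tan θ = 1/N, so N = 1/tan 15° = 1/0.2679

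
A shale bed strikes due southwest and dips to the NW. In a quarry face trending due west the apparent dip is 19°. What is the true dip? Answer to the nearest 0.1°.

26.0°

β = acute angle between strike due southwest and section due west = 45°.
tan(true dip) = tan 19° / sin 45° = 0.4870
true dip = arctan 0.4870 = 25.96°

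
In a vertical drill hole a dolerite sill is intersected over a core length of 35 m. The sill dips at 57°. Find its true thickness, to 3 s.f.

True thickness t = h · cos(dip) = 35 × cos 57°
t = 35 × 0.5446 = 19.062 m

19.1 m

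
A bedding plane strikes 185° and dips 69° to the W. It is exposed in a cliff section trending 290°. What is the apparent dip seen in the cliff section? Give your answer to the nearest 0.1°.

68.3°

Angle between strike (185°) and section (290°): β = 75°.
tan(apparent dip) = tan 69° · sin 75° = 2.5163
α = arctan(2.5163) = 68.33°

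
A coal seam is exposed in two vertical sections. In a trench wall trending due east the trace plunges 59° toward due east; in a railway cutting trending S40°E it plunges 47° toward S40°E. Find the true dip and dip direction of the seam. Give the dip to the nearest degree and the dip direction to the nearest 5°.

true dip 59°, dip direction 090°

The two traces are lines in the plane: v₁ = (sin 90°·cos 59°, cos 90°·cos 59°, −sin 59°), v₂ = (sin 140°·cos 47°, cos 140°·cos 47°, −sin 47°).
n = v₁ × v₂ = (0.448, -0.001, 0.269) (taken with n_z > 0).
Dip δ = arctan(|n_h|/n_z) = arctan(0.448/0.269) = 59.0°.
The horizontal component of n points toward azimuth atan2(n_x, n_y) = 90°, the dip direction.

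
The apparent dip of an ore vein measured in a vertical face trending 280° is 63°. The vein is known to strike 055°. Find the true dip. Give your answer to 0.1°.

70.2°

β = acute angle between strike 055° and section 280° = 45°.
tan(true dip) = tan 63° / sin 45° = 2.7756
true dip = arctan 2.7756 = 70.19°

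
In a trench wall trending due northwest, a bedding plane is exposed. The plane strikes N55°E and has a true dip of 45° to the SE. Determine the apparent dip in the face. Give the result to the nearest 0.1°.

44.6°

Angle between strike (N55°E) and section (due northwest): β = 80°.
tan(apparent dip) = tan 45° · sin 80° = 0.9848
apparent dip = arctan 0.9848 = 44.56°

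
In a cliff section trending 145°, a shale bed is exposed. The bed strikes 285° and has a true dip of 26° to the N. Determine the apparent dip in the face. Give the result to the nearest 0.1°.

17.4°

The section lies 40° from the strike.
tan α = tan 26° × sin 40° = 0.4877 × 0.6428 = 0.3135
α = arctan(0.3135) = 17.41°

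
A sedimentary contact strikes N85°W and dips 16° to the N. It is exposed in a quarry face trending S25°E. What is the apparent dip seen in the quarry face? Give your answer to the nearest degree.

The section lies 60° from the strike.
tan(apparent dip) = tan 16° · sin 60° = 0.2483
apparent dip = arctan 0.2483 = 13.95°

14°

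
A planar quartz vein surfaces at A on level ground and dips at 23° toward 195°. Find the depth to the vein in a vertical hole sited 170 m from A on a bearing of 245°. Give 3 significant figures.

46.4 m

The hole lies 50° from the dip direction, so the down-dip offset is 170 × cos 50° = 109.27 m.
Depth = down-dip offset × tan(dip) = 109.27 × tan 23° = 109.27 × 0.4245
Depth = 46.38 m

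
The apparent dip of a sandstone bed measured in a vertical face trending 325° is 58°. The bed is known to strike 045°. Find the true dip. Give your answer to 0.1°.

β = acute angle between strike 045° and section 325° = 80°.
tan(true dip) = tan 58° / sin 80° = 1.6250
δ = arctan(1.6250) = 58.39°

58.4°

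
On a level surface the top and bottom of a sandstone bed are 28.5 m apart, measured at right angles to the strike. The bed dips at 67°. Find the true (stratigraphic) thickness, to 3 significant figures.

26.2 m

True thickness t = w · sin(dip) = 28.5 × sin 67°
t = 28.5 × 0.9205 = 26.234 m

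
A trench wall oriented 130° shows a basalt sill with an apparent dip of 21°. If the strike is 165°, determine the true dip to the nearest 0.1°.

The section is 35° from the strike.
tan δ = tan α / sin β = tan 21° / sin 35° = 0.3839 / 0.5736 = 0.6692
true dip = arctan 0.6692 = 33.79°

33.8°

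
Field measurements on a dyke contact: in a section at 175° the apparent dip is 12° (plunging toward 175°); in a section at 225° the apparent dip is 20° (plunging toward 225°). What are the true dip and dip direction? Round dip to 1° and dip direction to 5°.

Represent each trace as a vector plunging at its apparent dip toward its trend (east-north-up frame): v₁ = (0.085, -0.974, -0.208), v₂ = (-0.664, -0.664, -0.342).
The plane normal is n = v₁ × v₂ ∝ (-0.195, -0.167, 0.704).
tan δ = √(n_x²+n_y²)/n_z = 0.257/0.704, so δ = 20.1°.
Dip direction = azimuth of (n_x, n_y) = atan2(-0.195, -0.167) = 229°.

true dip 20°, dip direction 230°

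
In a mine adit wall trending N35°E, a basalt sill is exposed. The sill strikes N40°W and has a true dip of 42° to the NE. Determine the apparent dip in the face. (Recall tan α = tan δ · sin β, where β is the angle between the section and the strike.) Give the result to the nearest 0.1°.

41.0°

Angle between strike (N40°W) and section (N35°E): β = 75°.
tan(apparent dip) = tan 42° · sin 75° = 0.8697
α = arctan(0.8697) = 41.01°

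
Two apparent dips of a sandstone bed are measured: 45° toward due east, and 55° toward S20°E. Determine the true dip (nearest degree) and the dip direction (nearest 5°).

true dip 57°, dip direction 140°

Each apparent-dip line lies in the plane. As unit vectors (x east, y north, z up), v₁ plunges 45°→due east and v₂ plunges 55°→S20°E.
The plane normal is n = v₁ × v₂ ∝ (0.381, -0.441, 0.381).
Dip δ = arctan(|n_h|/n_z) = arctan(0.582/0.381) = 56.8°.
Dip direction = azimuth of (n_x, n_y) = atan2(0.381, -0.441) = 139°.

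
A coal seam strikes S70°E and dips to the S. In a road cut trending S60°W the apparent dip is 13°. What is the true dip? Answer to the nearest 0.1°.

16.8°

β = acute angle between strike S70°E and section S60°W = 50°.
tan(true dip) = tan 13° / sin 50° = 0.3014
true dip = arctan 0.3014 = 16.77°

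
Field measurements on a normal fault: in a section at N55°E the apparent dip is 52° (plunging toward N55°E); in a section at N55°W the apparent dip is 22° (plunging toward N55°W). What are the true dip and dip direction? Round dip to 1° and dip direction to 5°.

Each apparent-dip line lies in the plane. As unit vectors (x east, y north, z up), v₁ plunges 52°→N55°E and v₂ plunges 22°→N55°W.
The plane normal is n = v₁ × v₂ ∝ (0.287, 0.787, 0.536).
tan δ = √(n_x²+n_y²)/n_z = 0.838/0.536, so δ = 57.4°.
Dip direction = atan2(0.287, 0.787) = 20° (azimuth of n's horizontal projection).

true dip 57°, dip direction 020°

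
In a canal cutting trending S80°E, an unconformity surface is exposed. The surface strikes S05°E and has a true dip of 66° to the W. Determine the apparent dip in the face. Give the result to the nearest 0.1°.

65.3°

Angle between strike (S05°E) and section (S80°E): β = 75°.
tan α = tan 66° × sin 75° = 2.2460 × 0.9659 = 2.1695
α = arctan(2.1695) = 65.25°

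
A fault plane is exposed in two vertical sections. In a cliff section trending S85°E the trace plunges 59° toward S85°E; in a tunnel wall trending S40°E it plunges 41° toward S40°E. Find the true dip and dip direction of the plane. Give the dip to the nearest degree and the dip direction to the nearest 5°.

true dip 60°, dip direction 080°

Each apparent-dip line lies in the plane. As unit vectors (x east, y north, z up), v₁ plunges 59°→S85°E and v₂ plunges 41°→S40°E.
n = v₁ × v₂ = (0.466, 0.079, 0.275) (taken with n_z > 0).
tan δ = √(n_x²+n_y²)/n_z = 0.473/0.275, so δ = 59.8°.
The horizontal component of n points toward azimuth atan2(n_x, n_y) = 80°, the dip direction.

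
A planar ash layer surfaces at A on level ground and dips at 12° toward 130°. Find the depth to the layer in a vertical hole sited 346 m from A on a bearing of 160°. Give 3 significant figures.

63.7 m

The hole lies 30° from the dip direction, so the down-dip offset is 346 × cos 30° = 299.64 m.
Depth = down-dip offset × tan(dip) = 299.64 × tan 12° = 299.64 × 0.2126
Depth = 63.69 m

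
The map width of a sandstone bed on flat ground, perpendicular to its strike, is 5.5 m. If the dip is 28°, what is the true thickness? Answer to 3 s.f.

2.58 m

True thickness t = w · sin(dip) = 5.5 × sin 28°
t = 5.5 × 0.4695 = 2.582 m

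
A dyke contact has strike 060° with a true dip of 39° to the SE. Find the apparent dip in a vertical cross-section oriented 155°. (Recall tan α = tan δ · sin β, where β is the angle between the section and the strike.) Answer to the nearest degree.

39°

The section lies 85° from the strike.
tan α = tan 39° × sin 85° = 0.8098 × 0.9962 = 0.8067
α = arctan(0.8067) = 38.89°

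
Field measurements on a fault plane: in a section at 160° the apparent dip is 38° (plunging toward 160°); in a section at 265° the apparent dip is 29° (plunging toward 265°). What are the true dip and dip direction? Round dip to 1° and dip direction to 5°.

Represent each trace as a vector plunging at its apparent dip toward its trend (east-north-up frame): v₁ = (0.270, -0.740, -0.616), v₂ = (-0.871, -0.076, -0.485).
The plane normal is n = v₁ × v₂ ∝ (-0.312, -0.667, 0.666).
Dip δ = arctan(|n_h|/n_z) = arctan(0.736/0.666) = 47.9°.
The horizontal component of n points toward azimuth atan2(n_x, n_y) = 205°, the dip direction.

true dip 48°, dip direction 205°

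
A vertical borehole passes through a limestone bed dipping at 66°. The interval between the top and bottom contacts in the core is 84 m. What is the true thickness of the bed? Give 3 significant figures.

True thickness t = h · cos(dip) = 84 × cos 66°
t = 84 × 0.4067 = 34.166 m

34.2 m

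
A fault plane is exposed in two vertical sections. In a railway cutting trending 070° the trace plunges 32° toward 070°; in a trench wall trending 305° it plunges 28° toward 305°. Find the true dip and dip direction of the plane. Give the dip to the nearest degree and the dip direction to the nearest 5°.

true dip 51°, dip direction 010°

Each apparent-dip line lies in the plane. As unit vectors (x east, y north, z up), v₁ plunges 32°→070° and v₂ plunges 28°→305°.
n = v₁ × v₂ = (0.132, 0.757, 0.613) (taken with n_z > 0).
Dip δ = arctan(|n_h|/n_z) = arctan(0.769/0.613) = 51.4°.
The horizontal component of n points toward azimuth atan2(n_x, n_y) = 10°, the dip direction.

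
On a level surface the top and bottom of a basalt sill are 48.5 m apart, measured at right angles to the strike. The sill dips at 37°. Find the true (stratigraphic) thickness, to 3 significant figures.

True thickness t = w · sin(dip) = 48.5 × sin 37°
t = 48.5 × 0.6018 = 29.188 m

29.2 m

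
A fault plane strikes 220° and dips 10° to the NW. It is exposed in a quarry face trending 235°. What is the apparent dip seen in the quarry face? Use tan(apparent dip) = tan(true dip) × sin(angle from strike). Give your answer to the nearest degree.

Angle between strike (220°) and section (235°): β = 15°.
tan α = tan 10° × sin 15° = 0.1763 × 0.2588 = 0.0456
apparent dip = arctan 0.0456 = 2.61°

3°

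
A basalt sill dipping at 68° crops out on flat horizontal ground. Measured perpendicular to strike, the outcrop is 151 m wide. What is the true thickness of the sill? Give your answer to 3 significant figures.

140 m

True thickness t = w · sin(dip) = 151 × sin 68°
t = 151 × 0.9272 = 140.005 m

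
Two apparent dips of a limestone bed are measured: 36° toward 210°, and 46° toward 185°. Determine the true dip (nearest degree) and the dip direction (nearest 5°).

The two traces are lines in the plane: v₁ = (sin 210°·cos 36°, cos 210°·cos 36°, −sin 36°), v₂ = (sin 185°·cos 46°, cos 185°·cos 46°, −sin 46°).
The plane normal is n = v₁ × v₂ ∝ (0.097, -0.255, 0.238).
Dip δ = arctan(|n_h|/n_z) = arctan(0.273/0.238) = 49.0°.
The horizontal component of n points toward azimuth atan2(n_x, n_y) = 159°, the dip direction.

true dip 49°, dip direction 160°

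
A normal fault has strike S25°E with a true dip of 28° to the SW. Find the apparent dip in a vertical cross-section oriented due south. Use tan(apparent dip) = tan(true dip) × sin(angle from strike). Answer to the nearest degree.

13°

The strike is S25°E and the section trends due south; the acute angle between them is β = 25°.
tan α = tan 28° × sin 25° = 0.5317 × 0.4226 = 0.2247
apparent dip = arctan 0.2247 = 12.66°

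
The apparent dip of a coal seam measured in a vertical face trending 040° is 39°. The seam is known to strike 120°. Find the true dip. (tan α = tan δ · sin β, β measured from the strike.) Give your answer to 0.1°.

39.4°

The section is 80° from the strike.
tan δ = tan α / sin β = tan 39° / sin 80° = 0.8098 / 0.9848 = 0.8223
true dip = arctan 0.8223 = 39.43°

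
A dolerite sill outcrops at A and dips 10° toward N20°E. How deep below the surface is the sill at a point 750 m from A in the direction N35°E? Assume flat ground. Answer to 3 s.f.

128 m

The hole lies 15° from the dip direction, so the down-dip offset is 750 × cos 15° = 724.44 m.
Depth = down-dip offset × tan(dip) = 724.44 × tan 10° = 724.44 × 0.1763
Depth = 127.74 m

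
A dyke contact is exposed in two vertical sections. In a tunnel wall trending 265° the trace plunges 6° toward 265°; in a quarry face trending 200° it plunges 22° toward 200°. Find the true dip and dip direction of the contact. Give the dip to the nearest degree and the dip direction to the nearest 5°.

true dip 22°, dip direction 190°

Represent each trace as a vector plunging at its apparent dip toward its trend (east-north-up frame): v₁ = (-0.991, -0.087, -0.105), v₂ = (-0.317, -0.871, -0.375).
n = v₁ × v₂ = (-0.059, -0.338, 0.836) (taken with n_z > 0).
True dip = arccos(n_z / |n|) = arccos(0.9251) = 22.3°.
The horizontal component of n points toward azimuth atan2(n_x, n_y) = 190°, the dip direction.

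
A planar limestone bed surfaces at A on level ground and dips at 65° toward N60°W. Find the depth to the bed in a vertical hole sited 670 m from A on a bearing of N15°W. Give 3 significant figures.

The hole lies 45° from the dip direction, so the down-dip offset is 670 × cos 45° = 473.76 m.
Depth = down-dip offset × tan(dip) = 473.76 × tan 65° = 473.76 × 2.1445
Depth = 1015.98 m

1020 m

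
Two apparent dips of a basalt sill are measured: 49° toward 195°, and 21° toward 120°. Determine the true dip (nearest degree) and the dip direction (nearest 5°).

Represent each trace as a vector plunging at its apparent dip toward its trend (east-north-up frame): v₁ = (-0.170, -0.634, -0.755), v₂ = (0.809, -0.467, -0.358).
n = v₁ × v₂ = (-0.125, -0.671, 0.592) (taken with n_z > 0).
tan δ = √(n_x²+n_y²)/n_z = 0.683/0.592, so δ = 49.1°.
Dip direction = atan2(-0.125, -0.671) = 191° (azimuth of n's horizontal projection).

true dip 49°, dip direction 190°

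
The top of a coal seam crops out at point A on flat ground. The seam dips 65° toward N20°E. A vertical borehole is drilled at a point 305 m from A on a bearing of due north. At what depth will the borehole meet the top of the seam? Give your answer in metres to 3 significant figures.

615 m

The hole lies 20° from the dip direction, so the down-dip offset is 305 × cos 20° = 286.61 m.
Depth = down-dip offset × tan(dip) = 286.61 × tan 65° = 286.61 × 2.1445
Depth = 614.63 m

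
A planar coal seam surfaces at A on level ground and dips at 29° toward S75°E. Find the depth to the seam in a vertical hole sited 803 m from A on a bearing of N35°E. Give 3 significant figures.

152 m

The hole lies 70° from the dip direction, so the down-dip offset is 803 × cos 70° = 274.64 m.
Depth = down-dip offset × tan(dip) = 274.64 × tan 29° = 274.64 × 0.5543
Depth = 152.24 m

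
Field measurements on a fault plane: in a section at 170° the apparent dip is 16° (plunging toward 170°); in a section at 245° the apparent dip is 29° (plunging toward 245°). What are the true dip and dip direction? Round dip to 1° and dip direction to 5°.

true dip 30°, dip direction 230°

Represent each trace as a vector plunging at its apparent dip toward its trend (east-north-up frame): v₁ = (0.167, -0.947, -0.276), v₂ = (-0.793, -0.370, -0.485).
n = v₁ × v₂ = (-0.357, -0.299, 0.812) (taken with n_z > 0).
tan δ = √(n_x²+n_y²)/n_z = 0.466/0.812, so δ = 29.8°.
Dip direction = azimuth of (n_x, n_y) = atan2(-0.357, -0.299) = 230°.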